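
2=2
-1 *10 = -10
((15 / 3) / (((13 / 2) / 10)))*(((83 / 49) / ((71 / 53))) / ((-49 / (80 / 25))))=-1407680 / 2216123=-0.64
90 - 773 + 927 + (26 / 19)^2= 88760 / 361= 245.87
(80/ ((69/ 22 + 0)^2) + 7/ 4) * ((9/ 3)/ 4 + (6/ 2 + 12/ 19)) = 6963659/ 160816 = 43.30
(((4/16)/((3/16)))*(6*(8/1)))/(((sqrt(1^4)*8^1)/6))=48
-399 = -399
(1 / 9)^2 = 1 / 81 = 0.01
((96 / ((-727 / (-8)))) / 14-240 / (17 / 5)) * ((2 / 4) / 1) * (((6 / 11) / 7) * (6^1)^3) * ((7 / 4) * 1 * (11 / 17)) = -988244064 / 1470721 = -671.95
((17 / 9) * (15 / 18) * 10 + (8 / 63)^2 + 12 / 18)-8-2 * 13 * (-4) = 112.42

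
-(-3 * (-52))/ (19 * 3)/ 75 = -52/ 1425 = -0.04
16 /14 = 1.14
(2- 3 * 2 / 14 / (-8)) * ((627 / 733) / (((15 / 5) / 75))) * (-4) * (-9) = 16223625 / 10262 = 1580.94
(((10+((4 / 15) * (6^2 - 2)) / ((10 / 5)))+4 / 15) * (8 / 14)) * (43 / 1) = 12728 / 35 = 363.66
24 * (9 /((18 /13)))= 156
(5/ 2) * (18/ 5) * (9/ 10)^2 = 729/ 100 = 7.29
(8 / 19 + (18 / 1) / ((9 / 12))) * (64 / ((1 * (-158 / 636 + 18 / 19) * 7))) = 9443328 / 29561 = 319.45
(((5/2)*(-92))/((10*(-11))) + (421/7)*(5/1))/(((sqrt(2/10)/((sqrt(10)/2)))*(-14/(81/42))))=-786915*sqrt(2)/7546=-147.48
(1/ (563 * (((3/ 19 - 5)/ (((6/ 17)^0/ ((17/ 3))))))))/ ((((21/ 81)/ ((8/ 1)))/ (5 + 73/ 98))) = -1539/ 134113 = -0.01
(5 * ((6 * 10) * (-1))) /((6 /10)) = -500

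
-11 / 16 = -0.69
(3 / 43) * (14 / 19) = 42 / 817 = 0.05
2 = 2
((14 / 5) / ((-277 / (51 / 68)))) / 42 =-1 / 5540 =-0.00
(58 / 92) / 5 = 29 / 230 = 0.13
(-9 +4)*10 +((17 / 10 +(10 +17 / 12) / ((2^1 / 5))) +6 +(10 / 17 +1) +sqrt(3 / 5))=-24827 / 2040 +sqrt(15) / 5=-11.40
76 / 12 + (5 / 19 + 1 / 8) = 3065 / 456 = 6.72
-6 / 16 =-3 / 8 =-0.38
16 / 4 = 4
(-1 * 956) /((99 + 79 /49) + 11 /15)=-702660 /74489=-9.43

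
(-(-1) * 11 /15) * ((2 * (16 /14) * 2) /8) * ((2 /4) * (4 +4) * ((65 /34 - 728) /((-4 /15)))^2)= 100558914885 /8092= 12426954.39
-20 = -20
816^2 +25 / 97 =64588057 / 97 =665856.26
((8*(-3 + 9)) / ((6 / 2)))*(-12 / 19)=-10.11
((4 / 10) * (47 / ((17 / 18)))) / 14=1.42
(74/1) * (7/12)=259/6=43.17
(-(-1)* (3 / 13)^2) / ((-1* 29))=-0.00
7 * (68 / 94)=5.06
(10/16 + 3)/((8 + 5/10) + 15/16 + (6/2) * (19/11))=638/2573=0.25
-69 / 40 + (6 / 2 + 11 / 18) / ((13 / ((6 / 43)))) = -8701 / 5160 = -1.69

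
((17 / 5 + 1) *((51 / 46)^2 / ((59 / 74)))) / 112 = 1058607 / 17478160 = 0.06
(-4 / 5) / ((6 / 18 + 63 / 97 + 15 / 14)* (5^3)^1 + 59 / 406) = -236292 / 75886985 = -0.00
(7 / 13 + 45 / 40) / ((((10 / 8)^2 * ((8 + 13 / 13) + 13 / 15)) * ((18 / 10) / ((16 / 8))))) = 173 / 1443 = 0.12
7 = 7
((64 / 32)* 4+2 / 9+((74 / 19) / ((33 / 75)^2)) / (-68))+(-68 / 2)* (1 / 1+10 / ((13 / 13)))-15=-268083007 / 703494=-381.07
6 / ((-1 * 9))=-2 / 3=-0.67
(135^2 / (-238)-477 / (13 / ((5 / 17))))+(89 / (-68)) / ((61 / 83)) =-33650647 / 377468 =-89.15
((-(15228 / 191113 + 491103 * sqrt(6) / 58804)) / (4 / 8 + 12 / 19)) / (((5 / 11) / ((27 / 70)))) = -64448703 * sqrt(6) / 10290700 - 85931604 / 1438125325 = -15.40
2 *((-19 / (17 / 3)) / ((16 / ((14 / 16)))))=-399 / 1088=-0.37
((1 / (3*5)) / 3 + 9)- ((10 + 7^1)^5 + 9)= -63893564 / 45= -1419856.98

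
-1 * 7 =-7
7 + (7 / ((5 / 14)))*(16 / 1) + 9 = 1648 / 5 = 329.60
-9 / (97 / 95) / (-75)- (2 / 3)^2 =-1427 / 4365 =-0.33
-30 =-30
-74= -74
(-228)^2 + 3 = 51987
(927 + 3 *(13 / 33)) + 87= 11167 / 11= 1015.18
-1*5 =-5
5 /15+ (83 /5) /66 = 193 /330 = 0.58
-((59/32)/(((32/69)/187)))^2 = -552694.96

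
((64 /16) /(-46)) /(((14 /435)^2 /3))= -567675 /2254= -251.85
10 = 10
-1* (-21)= 21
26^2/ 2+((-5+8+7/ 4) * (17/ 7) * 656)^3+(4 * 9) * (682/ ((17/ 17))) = 148641177171318/ 343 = 433356201665.65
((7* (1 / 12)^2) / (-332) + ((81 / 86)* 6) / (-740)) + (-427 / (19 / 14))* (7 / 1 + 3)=-22735145859599 / 7225940160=-3146.32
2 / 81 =0.02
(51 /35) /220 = 51 /7700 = 0.01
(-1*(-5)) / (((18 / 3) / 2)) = 1.67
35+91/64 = 2331/64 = 36.42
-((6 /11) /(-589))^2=-36 /41977441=-0.00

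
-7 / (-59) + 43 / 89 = 3160 / 5251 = 0.60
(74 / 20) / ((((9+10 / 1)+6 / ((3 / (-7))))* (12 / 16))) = 74 / 75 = 0.99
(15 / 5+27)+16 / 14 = 218 / 7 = 31.14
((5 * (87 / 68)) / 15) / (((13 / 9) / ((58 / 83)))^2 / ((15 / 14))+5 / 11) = 325958985 / 3395400038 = 0.10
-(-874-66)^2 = -883600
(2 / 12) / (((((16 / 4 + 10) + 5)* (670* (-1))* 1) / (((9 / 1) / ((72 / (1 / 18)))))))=-1 / 10998720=-0.00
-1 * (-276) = 276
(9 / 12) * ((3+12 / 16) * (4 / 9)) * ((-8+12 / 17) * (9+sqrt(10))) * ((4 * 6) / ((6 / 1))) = -5580 / 17 - 620 * sqrt(10) / 17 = -443.57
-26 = -26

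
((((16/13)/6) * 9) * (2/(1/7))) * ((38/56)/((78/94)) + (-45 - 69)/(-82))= 395428/6929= 57.07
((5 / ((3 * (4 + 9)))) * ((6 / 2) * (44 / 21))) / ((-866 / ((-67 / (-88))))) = -0.00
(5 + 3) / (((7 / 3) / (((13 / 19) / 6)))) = 0.39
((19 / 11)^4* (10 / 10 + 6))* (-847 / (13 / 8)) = -51085832 / 1573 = -32476.69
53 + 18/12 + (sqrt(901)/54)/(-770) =109/2 - sqrt(901)/41580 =54.50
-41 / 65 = -0.63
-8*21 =-168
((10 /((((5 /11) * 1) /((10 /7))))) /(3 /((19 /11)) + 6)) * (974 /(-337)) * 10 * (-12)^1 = 162852800 /115591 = 1408.87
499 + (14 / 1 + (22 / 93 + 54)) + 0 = 52753 / 93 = 567.24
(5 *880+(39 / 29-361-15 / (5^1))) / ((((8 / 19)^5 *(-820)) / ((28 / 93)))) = -2029363694519 / 18116935680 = -112.01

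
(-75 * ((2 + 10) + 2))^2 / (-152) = -275625 / 38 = -7253.29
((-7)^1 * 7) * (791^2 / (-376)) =30658369 / 376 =81538.22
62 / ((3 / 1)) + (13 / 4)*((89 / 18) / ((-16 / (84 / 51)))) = 93085 / 4896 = 19.01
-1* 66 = -66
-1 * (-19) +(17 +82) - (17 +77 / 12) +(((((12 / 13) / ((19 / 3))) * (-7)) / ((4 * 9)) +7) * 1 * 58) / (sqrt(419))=114.34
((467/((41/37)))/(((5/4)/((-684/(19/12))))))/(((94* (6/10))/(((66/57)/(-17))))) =109479744/622421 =175.89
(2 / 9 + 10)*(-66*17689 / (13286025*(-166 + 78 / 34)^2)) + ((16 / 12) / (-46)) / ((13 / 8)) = -0.02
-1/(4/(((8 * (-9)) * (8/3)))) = 48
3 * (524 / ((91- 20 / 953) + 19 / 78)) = 116853048 / 6780941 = 17.23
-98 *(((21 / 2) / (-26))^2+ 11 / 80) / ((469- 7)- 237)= -24892 / 190125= -0.13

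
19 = 19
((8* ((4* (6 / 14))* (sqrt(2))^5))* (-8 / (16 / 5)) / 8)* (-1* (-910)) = -15600* sqrt(2) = -22061.73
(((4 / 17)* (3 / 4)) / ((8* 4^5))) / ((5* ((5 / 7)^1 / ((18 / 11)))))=189 / 19148800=0.00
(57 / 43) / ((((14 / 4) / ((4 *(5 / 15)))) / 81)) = 12312 / 301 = 40.90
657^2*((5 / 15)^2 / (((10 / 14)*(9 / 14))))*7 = 3655694 / 5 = 731138.80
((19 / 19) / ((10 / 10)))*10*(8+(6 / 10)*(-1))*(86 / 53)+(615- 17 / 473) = 18426706 / 25069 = 735.04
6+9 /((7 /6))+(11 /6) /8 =4685 /336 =13.94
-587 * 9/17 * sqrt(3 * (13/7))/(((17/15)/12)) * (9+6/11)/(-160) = 713205 * sqrt(273)/25432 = 463.36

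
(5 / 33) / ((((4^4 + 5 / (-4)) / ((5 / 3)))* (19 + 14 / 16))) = 0.00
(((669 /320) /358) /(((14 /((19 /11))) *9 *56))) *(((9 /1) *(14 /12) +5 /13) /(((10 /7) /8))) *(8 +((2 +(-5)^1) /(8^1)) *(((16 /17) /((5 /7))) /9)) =1214658923 /1754520768000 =0.00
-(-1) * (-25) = -25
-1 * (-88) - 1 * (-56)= 144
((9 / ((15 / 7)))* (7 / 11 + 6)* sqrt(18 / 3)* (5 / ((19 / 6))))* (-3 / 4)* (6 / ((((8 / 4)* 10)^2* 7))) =-5913* sqrt(6) / 83600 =-0.17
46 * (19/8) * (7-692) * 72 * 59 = -317904390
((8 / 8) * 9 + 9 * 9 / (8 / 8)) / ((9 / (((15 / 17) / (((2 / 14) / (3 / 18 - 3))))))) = -175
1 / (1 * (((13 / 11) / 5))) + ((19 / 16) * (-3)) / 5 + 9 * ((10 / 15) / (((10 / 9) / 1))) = 1855 / 208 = 8.92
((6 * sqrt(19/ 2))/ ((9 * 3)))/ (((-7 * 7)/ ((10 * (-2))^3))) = 8000 * sqrt(38)/ 441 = 111.83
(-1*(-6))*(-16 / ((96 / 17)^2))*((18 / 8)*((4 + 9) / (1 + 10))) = -11271 / 1408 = -8.00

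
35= 35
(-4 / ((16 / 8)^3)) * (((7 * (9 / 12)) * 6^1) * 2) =-31.50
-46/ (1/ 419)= -19274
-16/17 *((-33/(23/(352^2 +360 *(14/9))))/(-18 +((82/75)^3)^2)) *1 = -5848106343750000000/566873092220983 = -10316.43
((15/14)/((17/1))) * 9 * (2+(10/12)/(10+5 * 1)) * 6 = 1665/238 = 7.00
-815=-815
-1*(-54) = 54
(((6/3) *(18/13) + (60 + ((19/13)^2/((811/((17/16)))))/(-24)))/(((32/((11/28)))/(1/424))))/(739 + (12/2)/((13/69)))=3303579655/1401159817494528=0.00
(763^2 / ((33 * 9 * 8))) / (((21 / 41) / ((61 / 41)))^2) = 44209201 / 21384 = 2067.40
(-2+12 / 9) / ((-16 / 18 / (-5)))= -15 / 4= -3.75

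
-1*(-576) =576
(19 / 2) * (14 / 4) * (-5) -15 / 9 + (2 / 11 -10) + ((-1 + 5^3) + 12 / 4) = -6697 / 132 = -50.73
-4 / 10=-2 / 5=-0.40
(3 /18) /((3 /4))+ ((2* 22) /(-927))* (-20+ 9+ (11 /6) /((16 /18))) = 799 /1236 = 0.65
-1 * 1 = -1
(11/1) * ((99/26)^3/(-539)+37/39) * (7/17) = 24052039/6274632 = 3.83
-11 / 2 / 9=-11 / 18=-0.61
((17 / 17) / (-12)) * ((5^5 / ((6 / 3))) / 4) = -32.55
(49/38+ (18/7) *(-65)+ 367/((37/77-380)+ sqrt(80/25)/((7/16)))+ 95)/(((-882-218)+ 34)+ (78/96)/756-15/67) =16123006513152 *sqrt(5)/3689213054605194349+ 4721585329632664224/70095048037498692631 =0.07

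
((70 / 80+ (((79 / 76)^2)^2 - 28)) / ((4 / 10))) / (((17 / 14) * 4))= -30309963005 / 2268627968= -13.36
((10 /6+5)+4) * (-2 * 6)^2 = 1536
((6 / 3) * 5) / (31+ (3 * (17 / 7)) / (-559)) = 19565 / 60626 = 0.32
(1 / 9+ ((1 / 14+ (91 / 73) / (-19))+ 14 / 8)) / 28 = 652537 / 9786672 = 0.07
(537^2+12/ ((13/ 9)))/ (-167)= -3748905/ 2171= -1726.81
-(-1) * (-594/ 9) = -66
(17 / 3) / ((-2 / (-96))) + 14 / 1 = 286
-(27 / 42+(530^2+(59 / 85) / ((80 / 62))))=-6685448103 / 23800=-280901.18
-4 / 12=-1 / 3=-0.33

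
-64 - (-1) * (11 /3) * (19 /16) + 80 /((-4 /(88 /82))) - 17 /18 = -484445 /5904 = -82.05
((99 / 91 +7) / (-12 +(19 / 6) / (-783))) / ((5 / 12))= -41492736 / 25659725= -1.62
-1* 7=-7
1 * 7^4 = 2401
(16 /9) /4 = 4 /9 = 0.44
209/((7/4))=836/7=119.43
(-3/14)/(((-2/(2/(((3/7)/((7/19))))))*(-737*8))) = -7/224048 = -0.00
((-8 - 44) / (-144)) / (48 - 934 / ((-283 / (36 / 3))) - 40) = 3679 / 484992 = 0.01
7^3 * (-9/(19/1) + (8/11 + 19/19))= 89866/209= 429.98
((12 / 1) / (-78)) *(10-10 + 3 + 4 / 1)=-14 / 13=-1.08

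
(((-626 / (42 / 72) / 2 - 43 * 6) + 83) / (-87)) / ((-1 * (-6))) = 4981 / 3654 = 1.36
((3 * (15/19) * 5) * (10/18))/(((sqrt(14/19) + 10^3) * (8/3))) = 46875/18999986 -375 * sqrt(266)/2887997872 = 0.00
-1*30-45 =-75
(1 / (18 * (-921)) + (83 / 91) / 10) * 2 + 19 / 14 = 11611979 / 7542990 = 1.54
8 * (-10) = -80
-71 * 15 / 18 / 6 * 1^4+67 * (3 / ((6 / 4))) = 4469 / 36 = 124.14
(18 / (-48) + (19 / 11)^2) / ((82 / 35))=88375 / 79376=1.11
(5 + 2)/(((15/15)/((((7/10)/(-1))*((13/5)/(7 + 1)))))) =-637/400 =-1.59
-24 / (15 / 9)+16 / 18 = -608 / 45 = -13.51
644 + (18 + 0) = 662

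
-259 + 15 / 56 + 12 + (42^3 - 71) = 4131135 / 56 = 73770.27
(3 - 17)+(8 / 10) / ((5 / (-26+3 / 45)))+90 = 26944 / 375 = 71.85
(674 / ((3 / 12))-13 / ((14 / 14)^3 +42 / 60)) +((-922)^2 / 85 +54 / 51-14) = 63382 / 5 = 12676.40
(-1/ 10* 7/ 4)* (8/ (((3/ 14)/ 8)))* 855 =-44688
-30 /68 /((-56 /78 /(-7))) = -585 /136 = -4.30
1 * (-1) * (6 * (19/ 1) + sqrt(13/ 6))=-114- sqrt(78)/ 6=-115.47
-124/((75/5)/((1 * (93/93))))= -124/15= -8.27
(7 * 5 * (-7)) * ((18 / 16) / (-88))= 2205 / 704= 3.13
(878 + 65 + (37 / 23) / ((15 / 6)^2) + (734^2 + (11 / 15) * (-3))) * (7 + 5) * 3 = 11171729088 / 575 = 19429094.07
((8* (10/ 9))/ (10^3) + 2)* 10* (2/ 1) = 1808/ 45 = 40.18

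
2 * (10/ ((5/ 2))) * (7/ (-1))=-56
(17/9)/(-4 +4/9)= -17/32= -0.53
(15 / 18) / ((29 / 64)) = 160 / 87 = 1.84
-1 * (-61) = 61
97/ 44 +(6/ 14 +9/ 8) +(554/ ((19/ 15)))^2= 42539393315/ 222376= 191294.89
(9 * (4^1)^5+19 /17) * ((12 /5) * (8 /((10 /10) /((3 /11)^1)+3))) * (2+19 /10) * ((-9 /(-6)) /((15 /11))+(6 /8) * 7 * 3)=18534508317 /10625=1744424.31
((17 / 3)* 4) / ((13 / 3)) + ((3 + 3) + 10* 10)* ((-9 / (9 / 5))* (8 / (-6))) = 27764 / 39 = 711.90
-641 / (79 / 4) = -2564 / 79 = -32.46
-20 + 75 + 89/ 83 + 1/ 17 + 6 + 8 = 98955/ 1411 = 70.13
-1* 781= -781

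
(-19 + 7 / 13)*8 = -1920 / 13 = -147.69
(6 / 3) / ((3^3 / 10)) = 20 / 27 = 0.74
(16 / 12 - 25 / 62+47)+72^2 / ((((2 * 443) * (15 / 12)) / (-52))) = -195.47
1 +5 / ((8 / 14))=39 / 4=9.75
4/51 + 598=30502/51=598.08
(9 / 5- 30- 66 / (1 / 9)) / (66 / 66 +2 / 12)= -18666 / 35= -533.31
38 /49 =0.78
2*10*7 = 140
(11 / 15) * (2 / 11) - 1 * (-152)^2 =-346558 / 15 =-23103.87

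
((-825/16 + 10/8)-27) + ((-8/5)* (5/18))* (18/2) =-1301/16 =-81.31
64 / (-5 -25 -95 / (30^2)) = -11520 / 5419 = -2.13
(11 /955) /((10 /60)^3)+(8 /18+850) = 7330954 /8595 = 852.93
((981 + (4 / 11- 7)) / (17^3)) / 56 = 5359 / 1513204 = 0.00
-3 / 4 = -0.75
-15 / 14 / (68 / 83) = -1245 / 952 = -1.31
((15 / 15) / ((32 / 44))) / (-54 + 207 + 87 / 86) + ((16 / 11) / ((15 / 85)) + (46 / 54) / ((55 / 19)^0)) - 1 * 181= -901602133 / 5245020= -171.90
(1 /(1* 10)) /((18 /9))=1 /20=0.05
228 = 228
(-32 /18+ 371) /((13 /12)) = 13292 /39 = 340.82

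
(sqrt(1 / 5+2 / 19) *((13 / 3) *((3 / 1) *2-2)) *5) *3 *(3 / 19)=156 *sqrt(2755) / 361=22.68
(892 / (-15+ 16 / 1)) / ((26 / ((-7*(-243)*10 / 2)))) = 3793230 / 13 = 291786.92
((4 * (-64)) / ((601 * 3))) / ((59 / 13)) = -3328 / 106377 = -0.03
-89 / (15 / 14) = -83.07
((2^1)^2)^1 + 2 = 6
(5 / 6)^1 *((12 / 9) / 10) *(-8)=-8 / 9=-0.89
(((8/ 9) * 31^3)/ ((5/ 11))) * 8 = 466063.64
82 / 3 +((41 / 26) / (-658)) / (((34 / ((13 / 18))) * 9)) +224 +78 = 2387181847 / 7248528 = 329.33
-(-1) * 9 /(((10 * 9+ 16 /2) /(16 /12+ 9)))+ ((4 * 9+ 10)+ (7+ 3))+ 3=5875 /98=59.95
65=65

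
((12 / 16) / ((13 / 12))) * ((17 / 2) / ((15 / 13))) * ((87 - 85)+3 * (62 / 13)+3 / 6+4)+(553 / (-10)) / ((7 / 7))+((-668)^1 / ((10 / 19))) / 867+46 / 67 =50.04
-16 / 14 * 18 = -144 / 7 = -20.57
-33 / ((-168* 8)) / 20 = 11 / 8960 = 0.00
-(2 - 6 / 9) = -4 / 3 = -1.33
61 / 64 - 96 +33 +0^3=-3971 / 64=-62.05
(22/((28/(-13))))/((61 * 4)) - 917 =-3132615/3416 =-917.04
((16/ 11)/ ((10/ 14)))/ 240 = 7/ 825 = 0.01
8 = 8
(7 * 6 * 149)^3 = 245079325512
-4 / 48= -1 / 12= -0.08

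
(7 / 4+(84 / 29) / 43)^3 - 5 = 1.00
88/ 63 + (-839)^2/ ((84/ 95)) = 28659691/ 36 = 796102.53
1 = 1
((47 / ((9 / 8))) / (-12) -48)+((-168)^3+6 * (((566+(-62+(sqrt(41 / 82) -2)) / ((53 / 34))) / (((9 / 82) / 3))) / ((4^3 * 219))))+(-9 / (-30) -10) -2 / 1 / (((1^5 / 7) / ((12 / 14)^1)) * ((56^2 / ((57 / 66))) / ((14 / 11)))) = -33563618640721921 / 7078412880+697 * sqrt(2) / 185712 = -4741687.04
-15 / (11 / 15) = -225 / 11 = -20.45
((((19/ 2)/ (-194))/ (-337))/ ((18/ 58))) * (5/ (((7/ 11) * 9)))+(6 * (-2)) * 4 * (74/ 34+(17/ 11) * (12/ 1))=-13789783604965/ 13863927924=-994.65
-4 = -4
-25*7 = -175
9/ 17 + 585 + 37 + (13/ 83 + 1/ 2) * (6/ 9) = 2637020/ 4233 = 622.97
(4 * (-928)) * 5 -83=-18643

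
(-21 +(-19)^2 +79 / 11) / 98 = 3.54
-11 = -11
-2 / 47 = -0.04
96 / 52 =24 / 13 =1.85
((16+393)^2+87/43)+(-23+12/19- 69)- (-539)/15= 2049374093/12255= 167227.59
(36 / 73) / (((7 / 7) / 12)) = 432 / 73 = 5.92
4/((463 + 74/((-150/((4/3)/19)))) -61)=8550/859201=0.01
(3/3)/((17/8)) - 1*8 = -7.53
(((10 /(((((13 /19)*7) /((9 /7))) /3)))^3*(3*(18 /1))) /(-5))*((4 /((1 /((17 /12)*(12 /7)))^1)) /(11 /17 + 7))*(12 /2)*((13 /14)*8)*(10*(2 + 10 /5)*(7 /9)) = -17978870676326400 /1809323971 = -9936789.08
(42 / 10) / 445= 0.01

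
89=89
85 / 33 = 2.58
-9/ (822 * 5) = -3/ 1370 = -0.00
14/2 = 7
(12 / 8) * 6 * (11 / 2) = 99 / 2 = 49.50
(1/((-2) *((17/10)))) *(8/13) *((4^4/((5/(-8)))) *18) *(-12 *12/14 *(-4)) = 84934656/1547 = 54902.82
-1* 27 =-27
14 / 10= 7 / 5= 1.40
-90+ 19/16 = -1421/16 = -88.81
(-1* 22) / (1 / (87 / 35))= -1914 / 35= -54.69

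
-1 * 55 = -55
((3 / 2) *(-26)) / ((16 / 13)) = -507 / 16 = -31.69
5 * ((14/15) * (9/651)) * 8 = 16/31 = 0.52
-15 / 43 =-0.35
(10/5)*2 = 4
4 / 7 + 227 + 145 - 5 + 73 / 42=15511 / 42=369.31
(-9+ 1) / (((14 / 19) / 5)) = -380 / 7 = -54.29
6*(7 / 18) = 7 / 3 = 2.33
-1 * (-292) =292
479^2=229441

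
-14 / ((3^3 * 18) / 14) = -98 / 243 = -0.40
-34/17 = -2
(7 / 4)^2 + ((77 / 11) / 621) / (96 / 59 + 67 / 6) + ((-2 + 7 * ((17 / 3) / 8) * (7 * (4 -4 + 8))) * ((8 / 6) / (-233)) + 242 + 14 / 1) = 42853145867 / 166429104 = 257.49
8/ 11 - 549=-6031/ 11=-548.27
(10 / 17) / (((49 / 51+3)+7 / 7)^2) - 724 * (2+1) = -2171.98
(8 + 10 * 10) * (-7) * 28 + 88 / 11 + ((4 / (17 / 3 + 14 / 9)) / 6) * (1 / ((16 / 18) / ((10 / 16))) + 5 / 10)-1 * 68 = -44154009 / 2080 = -21227.89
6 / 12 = 1 / 2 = 0.50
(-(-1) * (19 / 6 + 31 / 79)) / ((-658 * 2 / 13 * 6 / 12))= -3133 / 44556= -0.07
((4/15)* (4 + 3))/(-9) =-28/135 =-0.21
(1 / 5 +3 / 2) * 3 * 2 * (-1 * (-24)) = 1224 / 5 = 244.80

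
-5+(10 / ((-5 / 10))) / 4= -10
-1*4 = -4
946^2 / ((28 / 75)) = 16779675 / 7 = 2397096.43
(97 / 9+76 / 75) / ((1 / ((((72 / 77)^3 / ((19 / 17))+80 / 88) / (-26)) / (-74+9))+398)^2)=134318252945423197 / 23232909919168886724225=0.00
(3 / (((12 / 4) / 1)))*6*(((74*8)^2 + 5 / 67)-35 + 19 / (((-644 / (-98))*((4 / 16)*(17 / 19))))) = 55083174516 / 26197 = 2102652.00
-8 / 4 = -2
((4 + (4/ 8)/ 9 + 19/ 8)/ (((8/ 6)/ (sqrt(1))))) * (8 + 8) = 463/ 6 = 77.17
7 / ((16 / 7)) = 3.06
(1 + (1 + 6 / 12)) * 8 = 20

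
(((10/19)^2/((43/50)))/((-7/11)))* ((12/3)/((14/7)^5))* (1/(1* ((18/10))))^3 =-859375/79213869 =-0.01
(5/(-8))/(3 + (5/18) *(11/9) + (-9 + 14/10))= 2025/13804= 0.15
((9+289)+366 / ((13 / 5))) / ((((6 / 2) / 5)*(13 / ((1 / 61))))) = 0.92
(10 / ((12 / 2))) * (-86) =-143.33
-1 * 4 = -4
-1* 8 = -8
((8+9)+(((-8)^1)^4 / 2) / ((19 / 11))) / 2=22851 / 38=601.34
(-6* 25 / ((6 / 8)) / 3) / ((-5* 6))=20 / 9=2.22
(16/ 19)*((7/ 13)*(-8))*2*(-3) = 5376/ 247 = 21.77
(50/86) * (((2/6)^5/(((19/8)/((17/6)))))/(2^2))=425/595593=0.00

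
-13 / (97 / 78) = -1014 / 97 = -10.45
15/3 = 5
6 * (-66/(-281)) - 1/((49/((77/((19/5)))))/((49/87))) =546403/464493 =1.18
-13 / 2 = -6.50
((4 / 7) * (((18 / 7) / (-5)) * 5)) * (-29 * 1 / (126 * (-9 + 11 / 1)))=58 / 343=0.17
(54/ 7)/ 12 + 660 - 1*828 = -2343/ 14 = -167.36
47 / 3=15.67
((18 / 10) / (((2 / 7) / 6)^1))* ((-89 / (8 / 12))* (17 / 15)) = -285957 / 50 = -5719.14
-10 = -10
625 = 625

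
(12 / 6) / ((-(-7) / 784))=224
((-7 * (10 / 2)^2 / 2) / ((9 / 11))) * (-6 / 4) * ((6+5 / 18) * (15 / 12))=1087625 / 864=1258.83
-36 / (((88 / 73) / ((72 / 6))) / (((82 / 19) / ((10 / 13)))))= -2101086 / 1045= -2010.61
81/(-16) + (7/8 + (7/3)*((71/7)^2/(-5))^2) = 983.63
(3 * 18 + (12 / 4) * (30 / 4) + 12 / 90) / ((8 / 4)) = 2299 / 60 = 38.32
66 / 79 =0.84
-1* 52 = -52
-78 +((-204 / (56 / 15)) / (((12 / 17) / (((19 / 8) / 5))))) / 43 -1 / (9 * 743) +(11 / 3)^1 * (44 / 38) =-182610783109 / 2447548992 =-74.61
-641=-641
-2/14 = -1/7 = -0.14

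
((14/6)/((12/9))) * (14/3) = 49/6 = 8.17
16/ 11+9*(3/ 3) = 115/ 11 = 10.45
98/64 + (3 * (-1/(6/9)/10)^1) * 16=-907/160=-5.67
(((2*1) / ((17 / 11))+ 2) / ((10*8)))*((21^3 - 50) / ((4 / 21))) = 1354017 / 680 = 1991.20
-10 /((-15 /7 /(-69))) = -322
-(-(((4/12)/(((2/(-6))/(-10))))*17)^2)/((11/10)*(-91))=-289000/1001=-288.71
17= 17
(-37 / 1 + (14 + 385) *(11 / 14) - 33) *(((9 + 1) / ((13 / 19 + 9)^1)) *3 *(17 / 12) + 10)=2578665 / 736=3503.62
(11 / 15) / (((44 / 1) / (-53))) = -53 / 60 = -0.88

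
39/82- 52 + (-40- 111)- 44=-20215/82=-246.52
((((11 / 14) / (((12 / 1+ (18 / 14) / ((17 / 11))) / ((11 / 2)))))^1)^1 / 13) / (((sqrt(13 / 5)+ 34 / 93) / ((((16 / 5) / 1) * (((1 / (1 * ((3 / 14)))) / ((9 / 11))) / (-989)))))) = 1335536048 / 18845625400407 - 1217694632 * sqrt(65) / 31409375667345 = -0.00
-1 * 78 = -78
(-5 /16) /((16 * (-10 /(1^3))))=1 /512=0.00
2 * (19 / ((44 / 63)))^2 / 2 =1432809 / 1936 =740.09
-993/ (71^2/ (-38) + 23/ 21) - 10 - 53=-5821767/ 104987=-55.45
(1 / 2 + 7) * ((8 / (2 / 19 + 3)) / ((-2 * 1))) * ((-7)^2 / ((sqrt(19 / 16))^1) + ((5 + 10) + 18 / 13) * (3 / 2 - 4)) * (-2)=-607050 / 767 + 11760 * sqrt(19) / 59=77.36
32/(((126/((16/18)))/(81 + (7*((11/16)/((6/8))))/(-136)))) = 528460/28917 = 18.28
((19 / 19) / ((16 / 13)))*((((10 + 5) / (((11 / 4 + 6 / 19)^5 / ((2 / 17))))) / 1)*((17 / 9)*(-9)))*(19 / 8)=-146783148720 / 686719856393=-0.21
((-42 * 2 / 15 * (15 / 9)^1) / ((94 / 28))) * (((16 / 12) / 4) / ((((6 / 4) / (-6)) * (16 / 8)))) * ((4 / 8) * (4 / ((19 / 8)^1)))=12544 / 8037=1.56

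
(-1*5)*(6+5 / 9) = -295 / 9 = -32.78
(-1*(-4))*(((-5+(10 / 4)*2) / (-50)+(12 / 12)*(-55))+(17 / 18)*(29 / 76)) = -74747 / 342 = -218.56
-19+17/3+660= 1940/3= 646.67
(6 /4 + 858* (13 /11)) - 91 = 1849 /2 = 924.50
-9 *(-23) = 207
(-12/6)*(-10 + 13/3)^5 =2839714/243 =11686.07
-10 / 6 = -5 / 3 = -1.67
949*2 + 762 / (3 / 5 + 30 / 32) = 98138 / 41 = 2393.61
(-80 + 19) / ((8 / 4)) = -61 / 2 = -30.50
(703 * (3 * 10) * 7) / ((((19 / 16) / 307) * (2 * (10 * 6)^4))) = 79513 / 54000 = 1.47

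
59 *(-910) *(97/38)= -2603965/19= -137050.79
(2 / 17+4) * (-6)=-420 / 17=-24.71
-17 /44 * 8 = -34 /11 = -3.09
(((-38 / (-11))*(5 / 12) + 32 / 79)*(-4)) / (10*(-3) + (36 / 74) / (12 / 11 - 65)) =250147787 / 1017418248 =0.25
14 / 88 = 7 / 44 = 0.16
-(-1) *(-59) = -59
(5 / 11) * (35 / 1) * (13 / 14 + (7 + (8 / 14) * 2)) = 3175 / 22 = 144.32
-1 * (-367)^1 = 367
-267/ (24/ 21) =-1869/ 8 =-233.62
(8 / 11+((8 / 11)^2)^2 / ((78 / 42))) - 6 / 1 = -974902 / 190333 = -5.12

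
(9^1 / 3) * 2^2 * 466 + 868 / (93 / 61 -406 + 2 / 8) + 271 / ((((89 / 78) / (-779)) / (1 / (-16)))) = 1204602704501 / 70225272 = 17153.41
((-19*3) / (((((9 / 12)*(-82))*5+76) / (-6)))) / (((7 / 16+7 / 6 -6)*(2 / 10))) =164160 / 97693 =1.68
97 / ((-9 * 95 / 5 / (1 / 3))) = -97 / 513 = -0.19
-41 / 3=-13.67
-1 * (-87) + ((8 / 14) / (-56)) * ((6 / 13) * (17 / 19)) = 1052910 / 12103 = 87.00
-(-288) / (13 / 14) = 4032 / 13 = 310.15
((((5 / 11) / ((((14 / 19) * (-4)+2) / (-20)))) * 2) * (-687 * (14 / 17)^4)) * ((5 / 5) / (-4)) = 1516.11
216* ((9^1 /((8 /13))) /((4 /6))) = 9477 /2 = 4738.50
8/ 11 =0.73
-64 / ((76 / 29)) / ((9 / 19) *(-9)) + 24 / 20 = 2806 / 405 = 6.93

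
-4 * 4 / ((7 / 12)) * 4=-768 / 7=-109.71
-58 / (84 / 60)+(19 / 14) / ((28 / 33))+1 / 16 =-31177 / 784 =-39.77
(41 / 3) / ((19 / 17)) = 697 / 57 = 12.23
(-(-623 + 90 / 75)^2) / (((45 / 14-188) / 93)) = 12584977062 / 64675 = 194587.97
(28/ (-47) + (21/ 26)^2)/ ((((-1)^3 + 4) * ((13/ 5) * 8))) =8995/ 9912864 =0.00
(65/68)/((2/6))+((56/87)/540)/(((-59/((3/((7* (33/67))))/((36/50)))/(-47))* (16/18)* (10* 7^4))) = 2855055036313/995608917072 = 2.87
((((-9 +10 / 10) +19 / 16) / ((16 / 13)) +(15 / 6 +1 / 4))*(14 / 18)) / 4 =-0.54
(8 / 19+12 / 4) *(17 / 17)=65 / 19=3.42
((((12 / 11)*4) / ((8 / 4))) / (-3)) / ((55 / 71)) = -568 / 605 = -0.94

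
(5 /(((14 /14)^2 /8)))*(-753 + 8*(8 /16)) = -29960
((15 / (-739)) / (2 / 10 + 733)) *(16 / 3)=-200 / 1354587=-0.00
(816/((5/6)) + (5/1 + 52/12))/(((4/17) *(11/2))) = 11458/15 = 763.87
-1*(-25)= 25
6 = 6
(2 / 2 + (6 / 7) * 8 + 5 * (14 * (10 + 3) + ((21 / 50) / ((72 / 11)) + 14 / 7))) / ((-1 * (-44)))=1559339 / 73920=21.09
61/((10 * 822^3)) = 61/5554122480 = 0.00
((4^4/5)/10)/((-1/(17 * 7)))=-15232/25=-609.28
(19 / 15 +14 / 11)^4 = 30821664721 / 741200625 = 41.58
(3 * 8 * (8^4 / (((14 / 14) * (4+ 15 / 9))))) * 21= 6193152 / 17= 364303.06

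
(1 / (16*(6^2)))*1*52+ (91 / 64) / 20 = 1859 / 11520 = 0.16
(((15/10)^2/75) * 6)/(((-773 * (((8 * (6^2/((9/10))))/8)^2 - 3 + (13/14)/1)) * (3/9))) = -63/144106525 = -0.00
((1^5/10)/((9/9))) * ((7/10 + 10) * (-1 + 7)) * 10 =321/5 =64.20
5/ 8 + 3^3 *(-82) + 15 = -17587/ 8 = -2198.38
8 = 8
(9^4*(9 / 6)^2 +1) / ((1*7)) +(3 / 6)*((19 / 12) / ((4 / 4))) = 354451 / 168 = 2109.83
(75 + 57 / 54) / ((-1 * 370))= -37 / 180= -0.21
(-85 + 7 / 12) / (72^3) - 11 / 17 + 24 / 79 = -2066168395 / 6015264768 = -0.34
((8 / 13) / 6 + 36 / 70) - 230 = -313108 / 1365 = -229.38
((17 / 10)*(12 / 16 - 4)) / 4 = -221 / 160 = -1.38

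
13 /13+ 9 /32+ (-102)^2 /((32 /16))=166505 /32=5203.28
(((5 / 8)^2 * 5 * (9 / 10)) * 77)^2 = 18320.05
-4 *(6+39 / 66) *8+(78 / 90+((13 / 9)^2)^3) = -5873909084 / 29229255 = -200.96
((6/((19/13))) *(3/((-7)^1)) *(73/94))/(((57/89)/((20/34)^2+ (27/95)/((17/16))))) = -4267983252/3260802895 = -1.31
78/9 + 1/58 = 1511/174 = 8.68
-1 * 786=-786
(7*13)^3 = 753571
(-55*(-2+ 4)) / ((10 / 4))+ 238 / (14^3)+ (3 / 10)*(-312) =-134763 / 980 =-137.51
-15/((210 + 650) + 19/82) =-410/23513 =-0.02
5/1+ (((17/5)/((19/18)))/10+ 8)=6328/475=13.32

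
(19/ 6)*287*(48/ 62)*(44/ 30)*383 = 183787912/ 465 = 395242.82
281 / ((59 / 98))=27538 / 59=466.75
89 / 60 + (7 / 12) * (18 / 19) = 2321 / 1140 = 2.04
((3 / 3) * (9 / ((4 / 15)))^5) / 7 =44840334375 / 7168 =6255627.01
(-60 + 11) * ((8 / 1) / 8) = -49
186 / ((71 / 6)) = 1116 / 71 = 15.72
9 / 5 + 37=194 / 5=38.80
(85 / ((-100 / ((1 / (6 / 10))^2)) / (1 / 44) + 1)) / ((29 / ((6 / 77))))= -510 / 3534839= -0.00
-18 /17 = -1.06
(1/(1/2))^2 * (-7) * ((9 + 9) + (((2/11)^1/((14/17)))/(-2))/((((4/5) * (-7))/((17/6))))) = -467141/924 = -505.56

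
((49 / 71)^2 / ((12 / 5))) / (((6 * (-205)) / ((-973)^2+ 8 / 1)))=-152.75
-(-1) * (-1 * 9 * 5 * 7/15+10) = -11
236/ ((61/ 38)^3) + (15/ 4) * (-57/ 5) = 12985417/ 907924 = 14.30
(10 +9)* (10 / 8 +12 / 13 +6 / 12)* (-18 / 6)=-7923 / 52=-152.37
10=10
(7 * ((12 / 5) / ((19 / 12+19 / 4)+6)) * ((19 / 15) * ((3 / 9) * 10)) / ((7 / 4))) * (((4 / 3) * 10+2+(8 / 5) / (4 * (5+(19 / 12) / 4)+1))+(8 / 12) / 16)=50.76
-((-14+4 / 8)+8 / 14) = 12.93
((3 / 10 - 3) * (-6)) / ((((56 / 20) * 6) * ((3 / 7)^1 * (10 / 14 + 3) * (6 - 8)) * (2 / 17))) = -1071 / 416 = -2.57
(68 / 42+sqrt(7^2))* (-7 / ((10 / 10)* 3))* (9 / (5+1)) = -30.17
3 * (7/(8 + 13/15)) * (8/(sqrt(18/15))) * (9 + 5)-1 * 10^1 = -10 + 840 * sqrt(30)/19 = 232.15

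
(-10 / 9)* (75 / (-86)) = 125 / 129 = 0.97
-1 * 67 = -67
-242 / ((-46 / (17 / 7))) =2057 / 161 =12.78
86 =86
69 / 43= 1.60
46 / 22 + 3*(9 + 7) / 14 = 425 / 77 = 5.52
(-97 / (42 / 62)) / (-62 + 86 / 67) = 201469 / 85428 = 2.36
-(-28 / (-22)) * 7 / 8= -49 / 44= -1.11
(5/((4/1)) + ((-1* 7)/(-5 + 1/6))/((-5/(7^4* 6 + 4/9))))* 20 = -7258673/87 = -83433.02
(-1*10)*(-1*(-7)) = -70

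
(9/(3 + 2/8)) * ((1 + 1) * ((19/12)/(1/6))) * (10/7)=6840/91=75.16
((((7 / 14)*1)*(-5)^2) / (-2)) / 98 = -25 / 392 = -0.06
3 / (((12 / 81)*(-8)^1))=-81 / 32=-2.53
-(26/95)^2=-676/9025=-0.07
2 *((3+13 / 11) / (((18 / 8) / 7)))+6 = 3170 / 99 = 32.02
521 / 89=5.85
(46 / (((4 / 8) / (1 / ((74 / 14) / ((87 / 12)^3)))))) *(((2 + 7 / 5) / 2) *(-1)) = -66752693 / 5920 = -11275.79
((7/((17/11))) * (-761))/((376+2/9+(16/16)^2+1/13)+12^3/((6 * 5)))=-34279245/4325072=-7.93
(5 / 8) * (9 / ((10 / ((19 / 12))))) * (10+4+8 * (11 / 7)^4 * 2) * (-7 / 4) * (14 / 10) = -1526859 / 6272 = -243.44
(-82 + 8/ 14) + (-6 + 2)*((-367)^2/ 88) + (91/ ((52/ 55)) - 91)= -1909109/ 308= -6198.41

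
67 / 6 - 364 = -2117 / 6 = -352.83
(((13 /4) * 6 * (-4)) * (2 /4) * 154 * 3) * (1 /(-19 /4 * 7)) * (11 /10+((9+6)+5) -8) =674388 /95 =7098.82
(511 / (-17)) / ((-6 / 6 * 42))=73 / 102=0.72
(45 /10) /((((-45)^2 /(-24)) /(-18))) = 24 /25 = 0.96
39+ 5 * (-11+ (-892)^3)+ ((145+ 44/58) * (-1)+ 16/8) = -102911186393/29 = -3548661599.76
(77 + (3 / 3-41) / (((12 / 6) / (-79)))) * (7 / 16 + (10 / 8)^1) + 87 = 46131 / 16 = 2883.19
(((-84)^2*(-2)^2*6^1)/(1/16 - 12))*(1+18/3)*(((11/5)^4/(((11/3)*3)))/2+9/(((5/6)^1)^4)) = -233847806976/119375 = -1958934.51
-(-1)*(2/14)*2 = 0.29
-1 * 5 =-5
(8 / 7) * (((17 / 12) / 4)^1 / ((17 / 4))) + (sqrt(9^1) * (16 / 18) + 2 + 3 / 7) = 109 / 21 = 5.19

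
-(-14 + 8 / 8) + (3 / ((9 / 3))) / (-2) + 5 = 35 / 2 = 17.50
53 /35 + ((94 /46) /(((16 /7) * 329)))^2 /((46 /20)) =82541103 /54508160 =1.51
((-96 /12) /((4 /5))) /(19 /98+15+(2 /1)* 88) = -0.05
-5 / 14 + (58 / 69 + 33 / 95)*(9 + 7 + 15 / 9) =20.63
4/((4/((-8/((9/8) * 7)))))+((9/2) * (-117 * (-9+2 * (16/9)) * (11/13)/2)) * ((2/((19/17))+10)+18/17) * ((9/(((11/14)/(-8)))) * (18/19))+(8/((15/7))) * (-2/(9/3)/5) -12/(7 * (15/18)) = -1352710.17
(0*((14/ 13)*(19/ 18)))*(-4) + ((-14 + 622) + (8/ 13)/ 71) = 561192/ 923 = 608.01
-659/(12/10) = -3295/6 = -549.17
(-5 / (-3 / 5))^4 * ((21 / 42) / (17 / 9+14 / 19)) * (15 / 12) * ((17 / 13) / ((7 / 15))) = 3154296875 / 980616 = 3216.65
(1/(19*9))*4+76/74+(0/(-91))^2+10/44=177847/139194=1.28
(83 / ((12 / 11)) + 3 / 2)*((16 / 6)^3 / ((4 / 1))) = 29792 / 81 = 367.80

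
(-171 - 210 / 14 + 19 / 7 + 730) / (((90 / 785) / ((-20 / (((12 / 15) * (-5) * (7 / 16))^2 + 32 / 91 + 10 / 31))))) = -38742098720 / 1517949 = -25522.66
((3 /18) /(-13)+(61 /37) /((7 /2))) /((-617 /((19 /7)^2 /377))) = -3341777 /230259183882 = -0.00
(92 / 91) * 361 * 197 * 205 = 1341266620 / 91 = 14739193.63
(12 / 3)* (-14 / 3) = -56 / 3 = -18.67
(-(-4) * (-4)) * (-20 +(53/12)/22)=10454/33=316.79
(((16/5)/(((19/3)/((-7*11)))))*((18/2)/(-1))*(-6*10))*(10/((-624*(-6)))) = -56.11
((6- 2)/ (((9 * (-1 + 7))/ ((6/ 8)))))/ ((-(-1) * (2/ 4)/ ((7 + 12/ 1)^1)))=19/ 9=2.11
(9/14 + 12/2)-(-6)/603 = 18721/2814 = 6.65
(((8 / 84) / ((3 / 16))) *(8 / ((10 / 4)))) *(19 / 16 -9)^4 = 48828125 / 8064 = 6055.08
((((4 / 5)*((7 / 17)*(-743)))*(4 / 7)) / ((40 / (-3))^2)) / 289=-6687 / 2456500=-0.00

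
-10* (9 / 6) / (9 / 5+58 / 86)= -3225 / 532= -6.06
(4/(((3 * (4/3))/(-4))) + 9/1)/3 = 5/3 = 1.67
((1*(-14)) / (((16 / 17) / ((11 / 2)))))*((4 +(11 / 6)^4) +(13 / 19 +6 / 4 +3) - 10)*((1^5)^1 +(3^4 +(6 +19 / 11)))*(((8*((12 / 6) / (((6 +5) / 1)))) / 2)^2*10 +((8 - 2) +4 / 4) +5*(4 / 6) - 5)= -2435189498581 / 2979504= -817313.72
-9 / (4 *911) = -9 / 3644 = -0.00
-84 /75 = -28 /25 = -1.12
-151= -151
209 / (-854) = -209 / 854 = -0.24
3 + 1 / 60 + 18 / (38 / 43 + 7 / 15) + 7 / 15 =878639 / 52260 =16.81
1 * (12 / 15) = 4 / 5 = 0.80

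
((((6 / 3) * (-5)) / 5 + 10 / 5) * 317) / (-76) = 0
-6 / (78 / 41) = -3.15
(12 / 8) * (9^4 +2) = 19689 / 2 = 9844.50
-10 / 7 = -1.43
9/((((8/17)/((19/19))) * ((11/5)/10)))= 3825/44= 86.93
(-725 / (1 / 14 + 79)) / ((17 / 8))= -81200 / 18819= -4.31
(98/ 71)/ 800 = 49/ 28400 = 0.00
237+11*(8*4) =589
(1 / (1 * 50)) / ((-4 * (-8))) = 1 / 1600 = 0.00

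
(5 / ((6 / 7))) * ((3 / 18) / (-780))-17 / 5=-95507 / 28080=-3.40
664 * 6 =3984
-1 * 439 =-439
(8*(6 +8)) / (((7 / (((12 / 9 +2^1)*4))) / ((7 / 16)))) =280 / 3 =93.33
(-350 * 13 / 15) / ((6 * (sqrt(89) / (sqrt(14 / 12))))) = -455 * sqrt(3738) / 4806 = -5.79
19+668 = 687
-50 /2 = -25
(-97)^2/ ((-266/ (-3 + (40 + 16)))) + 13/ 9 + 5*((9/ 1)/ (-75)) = -22430357/ 11970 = -1873.88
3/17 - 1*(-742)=12617/17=742.18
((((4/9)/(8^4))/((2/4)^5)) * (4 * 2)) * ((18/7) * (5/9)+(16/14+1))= 25/252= 0.10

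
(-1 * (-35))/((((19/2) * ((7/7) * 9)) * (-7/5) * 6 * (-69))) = 0.00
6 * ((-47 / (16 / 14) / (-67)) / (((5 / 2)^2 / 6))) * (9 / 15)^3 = 159894 / 209375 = 0.76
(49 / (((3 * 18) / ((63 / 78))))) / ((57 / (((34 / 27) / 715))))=5831 / 257490090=0.00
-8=-8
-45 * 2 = -90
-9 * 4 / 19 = -36 / 19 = -1.89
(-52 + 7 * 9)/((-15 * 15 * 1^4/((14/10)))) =-77/1125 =-0.07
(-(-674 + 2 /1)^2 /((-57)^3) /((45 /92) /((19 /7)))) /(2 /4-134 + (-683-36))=-1318912 /83093175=-0.02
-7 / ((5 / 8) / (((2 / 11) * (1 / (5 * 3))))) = -0.14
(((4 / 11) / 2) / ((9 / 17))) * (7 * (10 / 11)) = 2380 / 1089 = 2.19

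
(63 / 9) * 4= 28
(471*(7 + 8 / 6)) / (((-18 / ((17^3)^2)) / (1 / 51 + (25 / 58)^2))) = -196384787730275 / 181656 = -1081080656.46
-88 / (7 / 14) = -176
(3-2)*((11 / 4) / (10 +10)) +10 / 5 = 171 / 80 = 2.14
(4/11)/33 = 4/363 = 0.01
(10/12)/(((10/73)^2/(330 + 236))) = 1508107/60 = 25135.12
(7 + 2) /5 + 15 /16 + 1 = 299 /80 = 3.74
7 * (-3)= -21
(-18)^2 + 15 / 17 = 5523 / 17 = 324.88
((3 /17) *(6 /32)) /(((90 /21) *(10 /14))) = 147 /13600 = 0.01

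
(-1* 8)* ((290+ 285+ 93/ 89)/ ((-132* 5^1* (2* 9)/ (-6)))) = -102536/ 44055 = -2.33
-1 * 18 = -18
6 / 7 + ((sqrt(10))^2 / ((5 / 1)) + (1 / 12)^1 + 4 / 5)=1571 / 420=3.74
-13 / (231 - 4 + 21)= -13 / 248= -0.05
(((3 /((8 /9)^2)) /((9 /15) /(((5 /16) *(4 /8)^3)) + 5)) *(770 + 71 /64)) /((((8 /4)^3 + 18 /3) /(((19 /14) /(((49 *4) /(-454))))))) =-32.29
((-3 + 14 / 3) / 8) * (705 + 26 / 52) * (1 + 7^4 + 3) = 16967275 / 48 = 353484.90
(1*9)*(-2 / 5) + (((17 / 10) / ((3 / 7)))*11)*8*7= 36598 / 15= 2439.87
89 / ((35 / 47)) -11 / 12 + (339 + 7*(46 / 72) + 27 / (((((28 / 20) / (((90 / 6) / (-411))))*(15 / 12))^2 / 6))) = 19125974416 / 41385645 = 462.14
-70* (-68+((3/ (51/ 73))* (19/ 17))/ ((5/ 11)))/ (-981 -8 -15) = -4.00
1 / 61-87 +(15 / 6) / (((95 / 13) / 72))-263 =-377083 / 1159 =-325.35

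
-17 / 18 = -0.94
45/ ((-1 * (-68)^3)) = 45/ 314432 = 0.00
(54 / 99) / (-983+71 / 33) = -9 / 16184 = -0.00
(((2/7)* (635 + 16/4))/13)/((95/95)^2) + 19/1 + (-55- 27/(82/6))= -89289/3731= -23.93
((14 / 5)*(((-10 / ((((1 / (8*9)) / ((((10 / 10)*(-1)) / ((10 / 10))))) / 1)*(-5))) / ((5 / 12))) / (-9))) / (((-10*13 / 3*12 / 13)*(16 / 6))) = -126 / 125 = -1.01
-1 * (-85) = 85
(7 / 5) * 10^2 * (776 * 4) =434560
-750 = -750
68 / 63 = 1.08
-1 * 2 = -2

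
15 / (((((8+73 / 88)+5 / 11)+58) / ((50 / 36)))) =5500 / 17763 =0.31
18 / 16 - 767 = -6127 / 8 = -765.88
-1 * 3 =-3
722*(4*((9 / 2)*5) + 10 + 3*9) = 91694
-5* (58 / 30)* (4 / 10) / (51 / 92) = -5336 / 765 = -6.98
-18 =-18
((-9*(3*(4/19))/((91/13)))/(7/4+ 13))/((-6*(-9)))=-8/7847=-0.00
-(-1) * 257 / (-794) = -257 / 794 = -0.32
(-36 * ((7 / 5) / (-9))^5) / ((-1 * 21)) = -9604 / 61509375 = -0.00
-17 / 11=-1.55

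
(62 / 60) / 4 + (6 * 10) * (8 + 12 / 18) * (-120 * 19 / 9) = -5269323 / 40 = -131733.08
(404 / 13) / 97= 404 / 1261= 0.32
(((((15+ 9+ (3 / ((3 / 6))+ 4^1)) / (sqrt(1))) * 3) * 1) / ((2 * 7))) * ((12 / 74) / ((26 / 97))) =14841 / 3367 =4.41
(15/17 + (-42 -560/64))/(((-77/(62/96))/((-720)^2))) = 283826700/1309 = 216827.12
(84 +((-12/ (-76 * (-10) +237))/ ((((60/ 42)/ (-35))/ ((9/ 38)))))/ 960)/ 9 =169729427/ 18185280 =9.33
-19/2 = -9.50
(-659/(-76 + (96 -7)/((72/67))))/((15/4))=-63264/2455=-25.77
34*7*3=714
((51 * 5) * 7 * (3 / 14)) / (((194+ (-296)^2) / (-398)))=-10149 / 5854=-1.73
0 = 0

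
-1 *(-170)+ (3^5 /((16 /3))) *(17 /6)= 9571 /32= 299.09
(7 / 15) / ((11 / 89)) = 623 / 165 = 3.78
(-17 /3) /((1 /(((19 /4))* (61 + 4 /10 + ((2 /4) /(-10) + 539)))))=-3878261 /240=-16159.42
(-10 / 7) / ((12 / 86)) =-215 / 21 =-10.24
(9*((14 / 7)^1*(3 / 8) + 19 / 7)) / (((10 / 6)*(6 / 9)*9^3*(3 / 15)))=97 / 504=0.19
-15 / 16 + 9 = 129 / 16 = 8.06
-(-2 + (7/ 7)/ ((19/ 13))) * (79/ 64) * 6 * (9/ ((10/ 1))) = 10665/ 1216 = 8.77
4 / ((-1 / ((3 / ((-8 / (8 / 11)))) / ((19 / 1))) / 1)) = 12 / 209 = 0.06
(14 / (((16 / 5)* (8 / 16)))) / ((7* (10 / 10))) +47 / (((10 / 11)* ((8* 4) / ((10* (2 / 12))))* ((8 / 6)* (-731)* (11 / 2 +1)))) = 1519963 / 1216384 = 1.25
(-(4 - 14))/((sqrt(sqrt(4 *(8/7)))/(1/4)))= 5 *2^(3/4) *7^(1/4)/8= 1.71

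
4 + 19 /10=59 /10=5.90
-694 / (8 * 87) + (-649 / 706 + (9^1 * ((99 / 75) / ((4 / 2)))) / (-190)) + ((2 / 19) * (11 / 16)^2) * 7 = -14932042219 / 9336144000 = -1.60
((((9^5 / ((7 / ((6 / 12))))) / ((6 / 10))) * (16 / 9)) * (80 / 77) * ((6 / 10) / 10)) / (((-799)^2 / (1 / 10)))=209952 / 1720490695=0.00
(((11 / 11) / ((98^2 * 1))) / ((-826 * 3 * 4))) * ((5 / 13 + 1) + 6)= -1 / 12890969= -0.00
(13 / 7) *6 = 78 / 7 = 11.14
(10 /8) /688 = 0.00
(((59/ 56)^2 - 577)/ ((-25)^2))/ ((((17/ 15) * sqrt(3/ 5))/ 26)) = -23477883 * sqrt(15)/ 3332000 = -27.29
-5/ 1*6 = -30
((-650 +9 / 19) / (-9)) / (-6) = -12.03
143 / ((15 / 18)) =858 / 5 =171.60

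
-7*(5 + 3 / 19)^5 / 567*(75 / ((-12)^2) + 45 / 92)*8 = -5039358442160 / 13838917311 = -364.14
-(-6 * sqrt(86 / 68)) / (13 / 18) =54 * sqrt(1462) / 221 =9.34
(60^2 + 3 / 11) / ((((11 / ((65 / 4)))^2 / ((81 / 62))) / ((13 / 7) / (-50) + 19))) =3598086724479 / 18484928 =194649.76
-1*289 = -289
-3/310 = -0.01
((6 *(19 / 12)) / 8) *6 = 57 / 8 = 7.12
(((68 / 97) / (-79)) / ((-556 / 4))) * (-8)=-544 / 1065157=-0.00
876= 876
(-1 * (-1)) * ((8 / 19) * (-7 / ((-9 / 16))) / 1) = 896 / 171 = 5.24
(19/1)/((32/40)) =95/4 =23.75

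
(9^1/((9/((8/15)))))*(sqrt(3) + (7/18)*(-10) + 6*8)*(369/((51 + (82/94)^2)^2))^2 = 1080722867717346507*sqrt(3)/106824967375992100000 + 47671886498198507031/106824967375992100000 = 0.46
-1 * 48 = -48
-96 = -96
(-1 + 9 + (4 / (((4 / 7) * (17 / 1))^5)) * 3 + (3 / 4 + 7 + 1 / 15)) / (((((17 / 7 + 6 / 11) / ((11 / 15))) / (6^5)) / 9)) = 272944.41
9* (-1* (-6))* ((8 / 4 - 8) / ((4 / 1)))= -81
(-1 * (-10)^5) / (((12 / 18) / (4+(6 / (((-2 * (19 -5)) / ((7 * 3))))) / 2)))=262500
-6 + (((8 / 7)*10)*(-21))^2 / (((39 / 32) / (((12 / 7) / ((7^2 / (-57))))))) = -420276354 / 4459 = -94253.50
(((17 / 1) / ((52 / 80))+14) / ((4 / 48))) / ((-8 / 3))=-2349 / 13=-180.69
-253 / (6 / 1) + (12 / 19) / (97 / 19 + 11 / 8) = -248629 / 5910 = -42.07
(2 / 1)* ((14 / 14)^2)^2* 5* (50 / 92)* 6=750 / 23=32.61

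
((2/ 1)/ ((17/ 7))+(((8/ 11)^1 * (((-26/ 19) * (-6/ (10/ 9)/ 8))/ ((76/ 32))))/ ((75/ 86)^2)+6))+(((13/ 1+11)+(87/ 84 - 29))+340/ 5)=420752598879/ 5906862500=71.23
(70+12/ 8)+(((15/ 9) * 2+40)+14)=773/ 6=128.83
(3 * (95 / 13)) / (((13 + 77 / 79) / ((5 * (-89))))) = -3339725 / 4784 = -698.10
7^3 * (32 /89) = 123.33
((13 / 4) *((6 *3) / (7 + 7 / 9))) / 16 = 1053 / 2240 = 0.47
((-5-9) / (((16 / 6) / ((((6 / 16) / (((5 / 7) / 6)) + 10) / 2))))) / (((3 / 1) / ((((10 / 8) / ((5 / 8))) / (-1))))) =1841 / 80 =23.01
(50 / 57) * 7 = 350 / 57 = 6.14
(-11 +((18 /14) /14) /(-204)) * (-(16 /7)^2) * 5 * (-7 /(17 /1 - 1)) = -733070 /5831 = -125.72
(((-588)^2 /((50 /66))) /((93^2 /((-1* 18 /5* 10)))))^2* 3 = 6248538088353792 /577200625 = 10825591.34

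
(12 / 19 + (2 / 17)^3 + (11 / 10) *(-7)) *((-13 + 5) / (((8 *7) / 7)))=6596639 / 933470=7.07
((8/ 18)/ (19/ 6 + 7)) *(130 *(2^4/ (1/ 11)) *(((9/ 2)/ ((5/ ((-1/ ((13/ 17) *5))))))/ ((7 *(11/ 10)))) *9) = -117504/ 427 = -275.19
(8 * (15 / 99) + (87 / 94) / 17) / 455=66791 / 23993970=0.00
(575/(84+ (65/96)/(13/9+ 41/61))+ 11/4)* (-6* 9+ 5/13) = -6434492809/12541404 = -513.06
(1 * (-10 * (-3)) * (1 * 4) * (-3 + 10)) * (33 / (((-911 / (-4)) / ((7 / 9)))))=86240 / 911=94.67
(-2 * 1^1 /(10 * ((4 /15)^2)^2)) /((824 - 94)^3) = -81 /796706816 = -0.00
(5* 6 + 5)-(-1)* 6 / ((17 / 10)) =655 / 17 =38.53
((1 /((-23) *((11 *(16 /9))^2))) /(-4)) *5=405 /2849792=0.00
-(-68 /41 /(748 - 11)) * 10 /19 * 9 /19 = 0.00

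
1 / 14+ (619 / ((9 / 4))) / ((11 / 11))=34673 / 126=275.18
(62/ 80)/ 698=0.00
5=5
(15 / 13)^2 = 225 / 169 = 1.33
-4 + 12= 8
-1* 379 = -379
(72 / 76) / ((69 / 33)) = 198 / 437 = 0.45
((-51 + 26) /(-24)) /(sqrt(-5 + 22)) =25*sqrt(17) /408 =0.25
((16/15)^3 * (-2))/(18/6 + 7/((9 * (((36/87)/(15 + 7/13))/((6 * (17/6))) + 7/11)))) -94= -58820378066/621942375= -94.58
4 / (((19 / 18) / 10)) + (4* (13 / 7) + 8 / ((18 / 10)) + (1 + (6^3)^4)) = 2605608516961 / 1197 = 2176782386.77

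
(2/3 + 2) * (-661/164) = -1322/123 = -10.75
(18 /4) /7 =0.64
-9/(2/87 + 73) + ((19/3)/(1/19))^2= 827922266/57177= 14479.99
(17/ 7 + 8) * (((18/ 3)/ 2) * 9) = 1971/ 7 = 281.57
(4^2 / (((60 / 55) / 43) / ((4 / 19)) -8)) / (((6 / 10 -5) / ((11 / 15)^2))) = 41624 / 167715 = 0.25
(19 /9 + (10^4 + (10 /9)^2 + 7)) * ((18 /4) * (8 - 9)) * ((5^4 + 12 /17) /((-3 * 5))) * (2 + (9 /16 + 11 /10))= 1263545477579 /183600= 6882055.98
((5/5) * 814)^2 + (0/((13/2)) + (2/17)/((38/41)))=214018549/323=662596.13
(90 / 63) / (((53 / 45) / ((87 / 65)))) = 1.62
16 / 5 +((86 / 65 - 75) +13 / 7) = -68.62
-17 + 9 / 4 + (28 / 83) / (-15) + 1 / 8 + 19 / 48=-94631 / 6640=-14.25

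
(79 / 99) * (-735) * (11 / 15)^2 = -42581 / 135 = -315.41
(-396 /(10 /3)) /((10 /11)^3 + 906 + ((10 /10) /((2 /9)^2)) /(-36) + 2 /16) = -12649824 /96504295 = -0.13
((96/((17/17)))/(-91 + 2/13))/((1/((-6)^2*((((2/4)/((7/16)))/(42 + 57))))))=-39936/90937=-0.44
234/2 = 117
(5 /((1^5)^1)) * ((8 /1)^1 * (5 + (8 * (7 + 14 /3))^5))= 68841472048600 /243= 283298238883.13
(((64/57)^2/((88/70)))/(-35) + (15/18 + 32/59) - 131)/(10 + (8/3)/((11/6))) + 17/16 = -1981789591/193224528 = -10.26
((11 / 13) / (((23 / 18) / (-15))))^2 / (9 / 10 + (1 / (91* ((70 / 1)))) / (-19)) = 41061289500 / 374542051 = 109.63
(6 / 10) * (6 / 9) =2 / 5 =0.40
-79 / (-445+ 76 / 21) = 1659 / 9269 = 0.18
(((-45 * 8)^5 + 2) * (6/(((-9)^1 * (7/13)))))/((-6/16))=-1257696460799584/63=-19963435885707.68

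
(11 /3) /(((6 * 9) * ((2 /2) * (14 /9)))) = 0.04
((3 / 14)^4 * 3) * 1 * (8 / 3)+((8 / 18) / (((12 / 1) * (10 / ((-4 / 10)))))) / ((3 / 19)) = 0.01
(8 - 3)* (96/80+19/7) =137/7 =19.57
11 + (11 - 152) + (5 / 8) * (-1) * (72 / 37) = -4855 / 37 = -131.22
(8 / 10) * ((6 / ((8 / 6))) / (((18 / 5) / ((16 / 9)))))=16 / 9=1.78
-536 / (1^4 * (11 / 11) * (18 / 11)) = -2948 / 9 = -327.56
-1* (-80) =80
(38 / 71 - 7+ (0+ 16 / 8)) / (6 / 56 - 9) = 8876 / 17679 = 0.50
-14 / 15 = -0.93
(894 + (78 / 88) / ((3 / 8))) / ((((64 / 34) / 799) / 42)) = 703123995 / 44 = 15980090.80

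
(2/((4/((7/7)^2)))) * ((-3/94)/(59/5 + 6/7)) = -105/83284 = -0.00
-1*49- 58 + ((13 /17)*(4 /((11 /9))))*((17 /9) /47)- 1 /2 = -111051 /1034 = -107.40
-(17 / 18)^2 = -289 / 324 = -0.89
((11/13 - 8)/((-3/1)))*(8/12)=62/39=1.59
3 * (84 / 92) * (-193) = -12159 / 23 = -528.65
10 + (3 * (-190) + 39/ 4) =-2201/ 4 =-550.25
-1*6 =-6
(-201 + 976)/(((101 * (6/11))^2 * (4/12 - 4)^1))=-8525/122412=-0.07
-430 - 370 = -800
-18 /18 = -1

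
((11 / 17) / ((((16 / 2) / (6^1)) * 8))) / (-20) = -33 / 10880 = -0.00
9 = 9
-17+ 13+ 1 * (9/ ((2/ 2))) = 5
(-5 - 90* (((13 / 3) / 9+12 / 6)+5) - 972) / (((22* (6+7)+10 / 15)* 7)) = -4951 / 6020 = -0.82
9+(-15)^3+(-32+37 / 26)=-88311 / 26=-3396.58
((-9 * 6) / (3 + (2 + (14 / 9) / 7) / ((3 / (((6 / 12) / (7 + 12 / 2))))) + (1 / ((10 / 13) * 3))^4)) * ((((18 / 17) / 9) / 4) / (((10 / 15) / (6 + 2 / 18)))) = -2606175000 / 548441981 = -4.75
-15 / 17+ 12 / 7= 99 / 119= 0.83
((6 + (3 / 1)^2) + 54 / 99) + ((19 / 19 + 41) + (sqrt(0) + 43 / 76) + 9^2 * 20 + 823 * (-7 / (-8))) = 2398.24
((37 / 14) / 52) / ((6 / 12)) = 37 / 364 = 0.10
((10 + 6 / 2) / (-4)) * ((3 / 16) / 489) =-13 / 10432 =-0.00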